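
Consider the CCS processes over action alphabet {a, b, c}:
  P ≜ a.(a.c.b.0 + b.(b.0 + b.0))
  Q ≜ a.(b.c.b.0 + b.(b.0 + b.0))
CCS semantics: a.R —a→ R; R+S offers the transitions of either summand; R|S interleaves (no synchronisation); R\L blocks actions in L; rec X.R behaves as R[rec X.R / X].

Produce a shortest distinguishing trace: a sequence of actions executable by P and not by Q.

Reachable graph of P (6 states):
  s0 = a.(a.c.b.0 + b.(b.0 + b.0)) has moves ··a··> s1
  s1 = a.c.b.0 + b.(b.0 + b.0) has moves ··a··> s2, ··b··> s3
  s2 = c.b.0 has moves ··c··> s4
  s3 = b.0 + b.0 has moves ··b··> s5
  s4 = b.0 has moves ··b··> s5
  s5 = 0 has moves ∅
Reachable graph of Q (6 states):
  t0 = a.(b.c.b.0 + b.(b.0 + b.0)) has moves ··a··> t1
  t1 = b.c.b.0 + b.(b.0 + b.0) has moves ··b··> t2, ··b··> t3
  t2 = b.0 + b.0 has moves ··b··> t4
  t3 = c.b.0 has moves ··c··> t5
  t4 = 0 has moves ∅
  t5 = b.0 has moves ··b··> t4
Run σ = ⟨aa⟩ on P: start {s0}
  after a @ step 1: {s1}
  after a @ step 2: {s2}
  — P admits the full trace.
Run σ = ⟨aa⟩ on Q: start {t0}
  after a @ step 1: {t1}
  after a @ step 2: no successor for Q

aa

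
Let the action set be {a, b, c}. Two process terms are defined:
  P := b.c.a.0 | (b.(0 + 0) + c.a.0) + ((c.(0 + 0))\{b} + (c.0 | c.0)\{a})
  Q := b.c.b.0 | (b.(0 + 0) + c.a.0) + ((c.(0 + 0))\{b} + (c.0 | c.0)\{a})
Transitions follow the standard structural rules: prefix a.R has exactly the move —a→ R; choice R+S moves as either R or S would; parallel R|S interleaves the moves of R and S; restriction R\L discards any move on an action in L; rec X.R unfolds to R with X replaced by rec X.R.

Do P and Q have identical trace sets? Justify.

LTS(P): 20 reachable states
  u0 = b.c.a.0 | (b.(0 + 0) + c.a.0) + ((c.(0 + 0))\{b} + (c.0 | c.0)\{a}) | ··b··> u1, ··b··> u2, ··c··> u3, ··c··> u4, ··c··> u5, ··c··> u6
  u1 = b.c.a.0 | (0 + 0) | ··b··> u7
  u2 = c.a.0 | (b.(0 + 0) + c.a.0) | ··b··> u7, ··c··> u8, ··c··> u9
  u3 = (0 + 0)\{b} | stopped
  u4 = (0 | c.0)\{a} | ··c··> u10
  u5 = (c.0 | 0)\{a} | ··c··> u10
  u6 = b.c.a.0 | a.0 | ··a··> u11, ··b··> u9
  u7 = c.a.0 | (0 + 0) | ··c··> u12
  u8 = a.0 | (b.(0 + 0) + c.a.0) | ··a··> u13, ··b··> u12, ··c··> u14
  u9 = c.a.0 | a.0 | ··a··> u15, ··c··> u14
  u10 = (0 | 0)\{a} | stopped
  u11 = b.c.a.0 | 0 | ··b··> u15
  u12 = a.0 | (0 + 0) | ··a··> u16
  u13 = 0 | (b.(0 + 0) + c.a.0) | ··b··> u16, ··c··> u17
  u14 = a.0 | a.0 | ··a··> u17, ··a··> u18
  u15 = c.a.0 | 0 | ··c··> u18
  u16 = 0 | (0 + 0) | stopped
  u17 = 0 | a.0 | ··a··> u19
  u18 = a.0 | 0 | ··a··> u19
  u19 = 0 | 0 | stopped
LTS(Q): 20 reachable states
  v0 = b.c.b.0 | (b.(0 + 0) + c.a.0) + ((c.(0 + 0))\{b} + (c.0 | c.0)\{a}) | ··b··> v1, ··b··> v2, ··c··> v3, ··c··> v4, ··c··> v5, ··c··> v6
  v1 = b.c.b.0 | (0 + 0) | ··b··> v7
  v2 = c.b.0 | (b.(0 + 0) + c.a.0) | ··b··> v7, ··c··> v8, ··c··> v9
  v3 = (0 + 0)\{b} | stopped
  v4 = (0 | c.0)\{a} | ··c··> v10
  v5 = (c.0 | 0)\{a} | ··c··> v10
  v6 = b.c.b.0 | a.0 | ··a··> v11, ··b··> v9
  v7 = c.b.0 | (0 + 0) | ··c··> v12
  v8 = b.0 | (b.(0 + 0) + c.a.0) | ··b··> v12, ··b··> v13, ··c··> v14
  v9 = c.b.0 | a.0 | ··a··> v15, ··c··> v14
  v10 = (0 | 0)\{a} | stopped
  v11 = b.c.b.0 | 0 | ··b··> v15
  v12 = b.0 | (0 + 0) | ··b··> v16
  v13 = 0 | (b.(0 + 0) + c.a.0) | ··b··> v16, ··c··> v17
  v14 = b.0 | a.0 | ··a··> v18, ··b··> v17
  v15 = c.b.0 | 0 | ··c··> v18
  v16 = 0 | (0 + 0) | stopped
  v17 = 0 | a.0 | ··a··> v19
  v18 = b.0 | 0 | ··b··> v19
  v19 = 0 | 0 | stopped
Run σ = ⟨bbca⟩ on P: start {u0}
  [1] b ⇒ {u1, u2}
  [2] b ⇒ {u7}
  [3] c ⇒ {u12}
  [4] a ⇒ {u16}
  P completes σ.
Run σ = ⟨bbca⟩ on Q: start {v0}
  [1] b ⇒ {v1, v2}
  [2] b ⇒ {v7}
  [3] c ⇒ {v12}
  [4] a ⇒ ∅ (Q stuck)

trace-distinct — witness ⟨bbca⟩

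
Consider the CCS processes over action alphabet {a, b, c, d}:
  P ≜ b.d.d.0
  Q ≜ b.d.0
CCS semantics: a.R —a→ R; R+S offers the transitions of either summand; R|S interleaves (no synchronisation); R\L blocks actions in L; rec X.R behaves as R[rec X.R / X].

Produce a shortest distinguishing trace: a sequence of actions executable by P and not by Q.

bdd

P's transition system — 4 states:
  p0 = b.d.d.0 | ··b··> p1
  p1 = d.d.0 | ··d··> p2
  p2 = d.0 | ··d··> p3
  p3 = 0 | (no moves)
Q's transition system — 3 states:
  q0 = b.d.0 | ··b··> q1
  q1 = d.0 | ··d··> q2
  q2 = 0 | (no moves)
Executing bdd from P (initial set {p0}):
  [1] b ⇒ {p1}
  [2] d ⇒ {p2}
  [3] d ⇒ {p3}
  ✓ P
Executing bdd from Q (initial set {q0}):
  [1] b ⇒ {q1}
  [2] d ⇒ {q2}
  [3] d ⇒ ∅ (Q stuck)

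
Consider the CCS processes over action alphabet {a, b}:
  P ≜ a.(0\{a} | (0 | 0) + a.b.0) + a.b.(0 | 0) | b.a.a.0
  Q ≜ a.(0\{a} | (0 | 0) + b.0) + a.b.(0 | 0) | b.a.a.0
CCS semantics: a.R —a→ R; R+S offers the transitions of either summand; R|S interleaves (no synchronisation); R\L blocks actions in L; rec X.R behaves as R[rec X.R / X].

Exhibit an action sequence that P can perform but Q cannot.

P's transition system — 15 states:
  p0 = a.(0\{a} | (0 | 0) + a.b.0) + a.b.(0 | 0) | b.a.a.0 | --a--▸ p1, --a--▸ p2, --b--▸ p3
  p1 = 0\{a} | (0 | 0) + a.b.0 | --a--▸ p4
  p2 = b.(0 | 0) | b.a.a.0 | --b--▸ p5, --b--▸ p6
  p3 = a.b.(0 | 0) | a.a.0 | --a--▸ p6, --a--▸ p7
  p4 = b.0 | --b--▸ p8
  p5 = 0 | 0 | b.a.a.0 | --b--▸ p9
  p6 = b.(0 | 0) | a.a.0 | --a--▸ p10, --b--▸ p9
  p7 = a.b.(0 | 0) | a.0 | --a--▸ p10, --a--▸ p11
  p8 = 0 | (no moves)
  p9 = 0 | 0 | a.a.0 | --a--▸ p12
  p10 = b.(0 | 0) | a.0 | --a--▸ p13, --b--▸ p12
  p11 = a.b.(0 | 0) | 0 | --a--▸ p13
  p12 = 0 | 0 | a.0 | --a--▸ p14
  p13 = b.(0 | 0) | 0 | --b--▸ p14
  p14 = 0 | 0 | 0 | (no moves)
Q's transition system — 14 states:
  q0 = a.(0\{a} | (0 | 0) + b.0) + a.b.(0 | 0) | b.a.a.0 | --a--▸ q1, --a--▸ q2, --b--▸ q3
  q1 = 0\{a} | (0 | 0) + b.0 | --b--▸ q4
  q2 = b.(0 | 0) | b.a.a.0 | --b--▸ q5, --b--▸ q6
  q3 = a.b.(0 | 0) | a.a.0 | --a--▸ q6, --a--▸ q7
  q4 = 0 | (no moves)
  q5 = 0 | 0 | b.a.a.0 | --b--▸ q8
  q6 = b.(0 | 0) | a.a.0 | --a--▸ q9, --b--▸ q8
  q7 = a.b.(0 | 0) | a.0 | --a--▸ q10, --a--▸ q9
  q8 = 0 | 0 | a.a.0 | --a--▸ q11
  q9 = b.(0 | 0) | a.0 | --a--▸ q12, --b--▸ q11
  q10 = a.b.(0 | 0) | 0 | --a--▸ q12
  q11 = 0 | 0 | a.0 | --a--▸ q13
  q12 = b.(0 | 0) | 0 | --b--▸ q13
  q13 = 0 | 0 | 0 | (no moves)
Trace ⟨aa⟩ through P, begin at {p0}:
  after a @ step 1: {p1, p2}
  after a @ step 2: {p4}
  — P admits the full trace.
Trace ⟨aa⟩ through Q, begin at {q0}:
  after a @ step 1: {q1, q2}
  after a @ step 2: ∅ (Q stuck)

aa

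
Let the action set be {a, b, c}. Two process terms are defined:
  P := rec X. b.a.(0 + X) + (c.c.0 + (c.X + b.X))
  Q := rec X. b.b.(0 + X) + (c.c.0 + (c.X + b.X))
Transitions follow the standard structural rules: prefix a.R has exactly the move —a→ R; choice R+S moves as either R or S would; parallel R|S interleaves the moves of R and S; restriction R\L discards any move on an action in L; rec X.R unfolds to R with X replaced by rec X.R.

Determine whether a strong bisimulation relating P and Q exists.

NO

Reachable graph of P (5 states):
  u0 = rec X. b.a.(0 + X) + (c.c.0 + (c.X + b.X)) :: -b-> u0, -b-> u1, -c-> u0, -c-> u2
  u1 = a.(0 + (rec X. b.a.(0 + X) + (c.c.0 + (c.X + b.X)))) :: -a-> u3
  u2 = c.0 :: -c-> u4
  u3 = 0 + (rec X. b.a.(0 + X) + (c.c.0 + (c.X + b.X))) :: -b-> u0, -b-> u1, -c-> u0, -c-> u2
  u4 = 0 :: ·
Reachable graph of Q (5 states):
  v0 = rec X. b.b.(0 + X) + (c.c.0 + (c.X + b.X)) :: -b-> v0, -b-> v1, -c-> v0, -c-> v2
  v1 = b.(0 + (rec X. b.b.(0 + X) + (c.c.0 + (c.X + b.X)))) :: -b-> v3
  v2 = c.0 :: -c-> v4
  v3 = 0 + (rec X. b.b.(0 + X) + (c.c.0 + (c.X + b.X))) :: -b-> v0, -b-> v1, -c-> v0, -c-> v2
  v4 = 0 :: ·
Bisimilarity quotient blocks:
  B0 = {u0, u3}
  B1 = {u2, v2}
  B2 = {u4, v4}
  B3 = {u1}
  B4 = {v0, v3}
  B5 = {v1}
u0 ∈ B0, v0 ∈ B4 → different blocks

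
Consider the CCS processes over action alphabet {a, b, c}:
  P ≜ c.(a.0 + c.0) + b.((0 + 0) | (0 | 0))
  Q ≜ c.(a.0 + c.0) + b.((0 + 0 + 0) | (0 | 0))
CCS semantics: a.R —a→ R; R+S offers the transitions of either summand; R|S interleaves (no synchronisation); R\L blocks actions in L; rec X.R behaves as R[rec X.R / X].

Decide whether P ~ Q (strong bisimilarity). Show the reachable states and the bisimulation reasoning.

Reachable graph of P (4 states):
  s0 = c.(a.0 + c.0) + b.((0 + 0) | (0 | 0)) :: --b--▸ s1, --c--▸ s2
  s1 = (0 + 0) | (0 | 0) :: deadlocked
  s2 = a.0 + c.0 :: --a--▸ s3, --c--▸ s3
  s3 = 0 :: deadlocked
Reachable graph of Q (4 states):
  t0 = c.(a.0 + c.0) + b.((0 + 0 + 0) | (0 | 0)) :: --b--▸ t1, --c--▸ t2
  t1 = (0 + 0 + 0) | (0 | 0) :: deadlocked
  t2 = a.0 + c.0 :: --a--▸ t3, --c--▸ t3
  t3 = 0 :: deadlocked
Bisimilarity quotient blocks:
  B0 = {s0, t0}
  B1 = {s2, t2}
  B2 = {s1, s3, t1, t3}
s0 ∈ B0, t0 ∈ B0 → same block

YES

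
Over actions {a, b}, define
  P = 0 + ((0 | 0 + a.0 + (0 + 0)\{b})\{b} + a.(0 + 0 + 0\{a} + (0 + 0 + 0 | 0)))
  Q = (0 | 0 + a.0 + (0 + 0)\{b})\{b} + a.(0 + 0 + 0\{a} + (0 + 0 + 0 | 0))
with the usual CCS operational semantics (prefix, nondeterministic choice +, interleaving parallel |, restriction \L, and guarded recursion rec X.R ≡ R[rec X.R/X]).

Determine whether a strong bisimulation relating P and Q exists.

Reachable graph of P (3 states):
  u0 = 0 + ((0 | 0 + a.0 + (0 + 0)\{b})\{b} + a.(0 + 0 + 0\{a} + (0 + 0 + 0 | 0))) → =a=> u1, =a=> u2
  u1 = 0 + 0 + 0\{a} + (0 + 0 + 0 | 0) → deadlocked
  u2 = 0\{b} → deadlocked
Reachable graph of Q (3 states):
  v0 = (0 | 0 + a.0 + (0 + 0)\{b})\{b} + a.(0 + 0 + 0\{a} + (0 + 0 + 0 | 0)) → =a=> v1, =a=> v2
  v1 = 0 + 0 + 0\{a} + (0 + 0 + 0 | 0) → deadlocked
  v2 = 0\{b} → deadlocked
Partition-refinement fixed point:
  B0 = {u0, v0}
  B1 = {u1, u2, v1, v2}
u0 ∈ B0, v0 ∈ B0 → same block

YES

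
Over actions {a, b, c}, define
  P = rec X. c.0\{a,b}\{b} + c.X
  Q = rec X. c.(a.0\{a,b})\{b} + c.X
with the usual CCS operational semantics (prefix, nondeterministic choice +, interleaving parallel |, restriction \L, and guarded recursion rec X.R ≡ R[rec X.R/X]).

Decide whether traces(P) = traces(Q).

NO — witness ⟨ca⟩

P's transition system — 2 states:
  s0 = rec X. c.0\{a,b}\{b} + c.X ⊢ ··c··> s0, ··c··> s1
  s1 = 0\{a,b}\{b} ⊢ ·
Q's transition system — 3 states:
  t0 = rec X. c.(a.0\{a,b})\{b} + c.X ⊢ ··c··> t0, ··c··> t1
  t1 = (a.0\{a,b})\{b} ⊢ ··a··> t2
  t2 = 0\{a,b}\{b} ⊢ ·
Executing ca from Q (initial set {t0}):
  [1] c ⇒ {t0, t1}
  [2] a ⇒ {t2}
  — Q admits the full trace.
Executing ca from P (initial set {s0}):
  [1] c ⇒ {s0, s1}
  [2] a ⇒ ∅ (P stuck)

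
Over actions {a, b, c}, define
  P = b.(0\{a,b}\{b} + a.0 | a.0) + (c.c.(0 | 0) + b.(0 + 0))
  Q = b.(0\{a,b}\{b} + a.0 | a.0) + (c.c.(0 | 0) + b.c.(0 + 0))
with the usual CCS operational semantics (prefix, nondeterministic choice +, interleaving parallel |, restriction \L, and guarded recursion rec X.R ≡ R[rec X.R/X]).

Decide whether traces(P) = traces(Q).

Reachable graph of P (7 states):
  m0 = b.(0\{a,b}\{b} + a.0 | a.0) + (c.c.(0 | 0) + b.(0 + 0)) has moves -b-> m1, -b-> m2, -c-> m3
  m1 = 0 + 0 has moves ·
  m2 = 0\{a,b}\{b} + a.0 | a.0 has moves -a-> m4, -a-> m5
  m3 = c.(0 | 0) has moves -c-> m6
  m4 = 0 | a.0 has moves -a-> m6
  m5 = a.0 | 0 has moves -a-> m6
  m6 = 0 | 0 has moves ·
Reachable graph of Q (8 states):
  n0 = b.(0\{a,b}\{b} + a.0 | a.0) + (c.c.(0 | 0) + b.c.(0 + 0)) has moves -b-> n1, -b-> n2, -c-> n3
  n1 = 0\{a,b}\{b} + a.0 | a.0 has moves -a-> n4, -a-> n5
  n2 = c.(0 + 0) has moves -c-> n6
  n3 = c.(0 | 0) has moves -c-> n7
  n4 = 0 | a.0 has moves -a-> n7
  n5 = a.0 | 0 has moves -a-> n7
  n6 = 0 + 0 has moves ·
  n7 = 0 | 0 has moves ·
Executing bc from Q (initial set {n0}):
  after b @ step 1: {n1, n2}
  after c @ step 2: {n6}
  ✓ Q
Executing bc from P (initial set {m0}):
  after b @ step 1: {m1, m2}
  after c @ step 2: ∅ (P stuck)

trace-distinct — witness ⟨bc⟩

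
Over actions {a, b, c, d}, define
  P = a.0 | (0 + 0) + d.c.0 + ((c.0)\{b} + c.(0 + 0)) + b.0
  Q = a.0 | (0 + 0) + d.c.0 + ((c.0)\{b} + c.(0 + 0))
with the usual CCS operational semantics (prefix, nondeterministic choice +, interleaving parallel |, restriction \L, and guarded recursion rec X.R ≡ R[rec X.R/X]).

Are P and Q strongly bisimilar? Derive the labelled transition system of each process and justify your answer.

Reachable graph of P (6 states):
  p0 = a.0 | (0 + 0) + d.c.0 + ((c.0)\{b} + c.(0 + 0)) + b.0 ⊢ —a→ p1, —b→ p2, —c→ p3, —c→ p4, —d→ p5
  p1 = 0 | (0 + 0) ⊢ deadlocked
  p2 = 0 ⊢ deadlocked
  p3 = 0 + 0 ⊢ deadlocked
  p4 = 0\{b} ⊢ deadlocked
  p5 = c.0 ⊢ —c→ p2
Reachable graph of Q (6 states):
  q0 = a.0 | (0 + 0) + d.c.0 + ((c.0)\{b} + c.(0 + 0)) ⊢ —a→ q1, —c→ q2, —c→ q3, —d→ q4
  q1 = 0 | (0 + 0) ⊢ deadlocked
  q2 = 0 + 0 ⊢ deadlocked
  q3 = 0\{b} ⊢ deadlocked
  q4 = c.0 ⊢ —c→ q5
  q5 = 0 ⊢ deadlocked
Coarsest stable partition (strong bisimilarity classes):
  B0 = {p0}
  B1 = {p1, p2, p3, p4, q1, q2, q3, q5}
  B2 = {p5, q4}
  B3 = {q0}
p0 ∈ B0, q0 ∈ B3 → different blocks

NO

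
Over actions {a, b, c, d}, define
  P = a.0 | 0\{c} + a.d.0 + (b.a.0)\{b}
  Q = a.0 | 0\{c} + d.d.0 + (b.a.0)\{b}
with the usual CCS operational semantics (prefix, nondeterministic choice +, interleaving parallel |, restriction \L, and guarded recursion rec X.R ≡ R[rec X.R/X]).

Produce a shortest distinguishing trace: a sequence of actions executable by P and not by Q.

ad

Reachable graph of P (4 states):
  s0 = a.0 | 0\{c} + a.d.0 + (b.a.0)\{b} :: ··a··> s1, ··a··> s2
  s1 = 0 | 0\{c} :: ∅
  s2 = d.0 :: ··d··> s3
  s3 = 0 :: ∅
Reachable graph of Q (4 states):
  t0 = a.0 | 0\{c} + d.d.0 + (b.a.0)\{b} :: ··a··> t1, ··d··> t2
  t1 = 0 | 0\{c} :: ∅
  t2 = d.0 :: ··d··> t3
  t3 = 0 :: ∅
Executing ad from P (initial set {s0}):
  after a @ step 1: {s1, s2}
  after d @ step 2: {s3}
  ✓ P
Executing ad from Q (initial set {t0}):
  after a @ step 1: {t1}
  after d @ step 2: no successor for Q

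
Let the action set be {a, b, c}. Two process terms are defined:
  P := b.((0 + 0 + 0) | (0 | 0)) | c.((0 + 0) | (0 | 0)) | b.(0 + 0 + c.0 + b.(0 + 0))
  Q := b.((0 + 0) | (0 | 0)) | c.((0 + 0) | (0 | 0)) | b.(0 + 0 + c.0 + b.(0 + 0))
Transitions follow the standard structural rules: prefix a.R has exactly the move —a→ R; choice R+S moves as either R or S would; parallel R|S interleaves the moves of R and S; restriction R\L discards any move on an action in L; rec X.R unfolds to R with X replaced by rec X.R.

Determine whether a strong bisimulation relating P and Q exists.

bisimilar

LTS(P): 16 reachable states
  p0 = b.((0 + 0 + 0) | (0 | 0)) | c.((0 + 0) | (0 | 0)) | b.(0 + 0 + c.0 + b.(0 + 0)) | --b--▸ p1, --b--▸ p2, --c--▸ p3
  p1 = (0 + 0 + 0) | (0 | 0) | c.((0 + 0) | (0 | 0)) | b.(0 + 0 + c.0 + b.(0 + 0)) | --b--▸ p4, --c--▸ p5
  p2 = b.((0 + 0 + 0) | (0 | 0)) | c.((0 + 0) | (0 | 0)) | (0 + 0 + c.0 + b.(0 + 0)) | --b--▸ p4, --b--▸ p6, --c--▸ p7, --c--▸ p8
  p3 = b.((0 + 0 + 0) | (0 | 0)) | ((0 + 0) | (0 | 0)) | b.(0 + 0 + c.0 + b.(0 + 0)) | --b--▸ p5, --b--▸ p7
  p4 = (0 + 0 + 0) | (0 | 0) | c.((0 + 0) | (0 | 0)) | (0 + 0 + c.0 + b.(0 + 0)) | --b--▸ p9, --c--▸ p10, --c--▸ p11
  p5 = (0 + 0 + 0) | (0 | 0) | ((0 + 0) | (0 | 0)) | b.(0 + 0 + c.0 + b.(0 + 0)) | --b--▸ p10
  p6 = b.((0 + 0 + 0) | (0 | 0)) | c.((0 + 0) | (0 | 0)) | (0 + 0) | --b--▸ p9, --c--▸ p12
  p7 = b.((0 + 0 + 0) | (0 | 0)) | ((0 + 0) | (0 | 0)) | (0 + 0 + c.0 + b.(0 + 0)) | --b--▸ p10, --b--▸ p12, --c--▸ p13
  p8 = b.((0 + 0 + 0) | (0 | 0)) | c.((0 + 0) | (0 | 0)) | 0 | --b--▸ p11, --c--▸ p13
  p9 = (0 + 0 + 0) | (0 | 0) | c.((0 + 0) | (0 | 0)) | (0 + 0) | --c--▸ p14
  p10 = (0 + 0 + 0) | (0 | 0) | ((0 + 0) | (0 | 0)) | (0 + 0 + c.0 + b.(0 + 0)) | --b--▸ p14, --c--▸ p15
  p11 = (0 + 0 + 0) | (0 | 0) | c.((0 + 0) | (0 | 0)) | 0 | --c--▸ p15
  p12 = b.((0 + 0 + 0) | (0 | 0)) | ((0 + 0) | (0 | 0)) | (0 + 0) | --b--▸ p14
  p13 = b.((0 + 0 + 0) | (0 | 0)) | ((0 + 0) | (0 | 0)) | 0 | --b--▸ p15
  p14 = (0 + 0 + 0) | (0 | 0) | ((0 + 0) | (0 | 0)) | (0 + 0) | ·
  p15 = (0 + 0 + 0) | (0 | 0) | ((0 + 0) | (0 | 0)) | 0 | ·
LTS(Q): 16 reachable states
  q0 = b.((0 + 0) | (0 | 0)) | c.((0 + 0) | (0 | 0)) | b.(0 + 0 + c.0 + b.(0 + 0)) | --b--▸ q1, --b--▸ q2, --c--▸ q3
  q1 = (0 + 0) | (0 | 0) | c.((0 + 0) | (0 | 0)) | b.(0 + 0 + c.0 + b.(0 + 0)) | --b--▸ q4, --c--▸ q5
  q2 = b.((0 + 0) | (0 | 0)) | c.((0 + 0) | (0 | 0)) | (0 + 0 + c.0 + b.(0 + 0)) | --b--▸ q4, --b--▸ q6, --c--▸ q7, --c--▸ q8
  q3 = b.((0 + 0) | (0 | 0)) | ((0 + 0) | (0 | 0)) | b.(0 + 0 + c.0 + b.(0 + 0)) | --b--▸ q5, --b--▸ q7
  q4 = (0 + 0) | (0 | 0) | c.((0 + 0) | (0 | 0)) | (0 + 0 + c.0 + b.(0 + 0)) | --b--▸ q9, --c--▸ q10, --c--▸ q11
  q5 = (0 + 0) | (0 | 0) | ((0 + 0) | (0 | 0)) | b.(0 + 0 + c.0 + b.(0 + 0)) | --b--▸ q10
  q6 = b.((0 + 0) | (0 | 0)) | c.((0 + 0) | (0 | 0)) | (0 + 0) | --b--▸ q9, --c--▸ q12
  q7 = b.((0 + 0) | (0 | 0)) | ((0 + 0) | (0 | 0)) | (0 + 0 + c.0 + b.(0 + 0)) | --b--▸ q10, --b--▸ q12, --c--▸ q13
  q8 = b.((0 + 0) | (0 | 0)) | c.((0 + 0) | (0 | 0)) | 0 | --b--▸ q11, --c--▸ q13
  q9 = (0 + 0) | (0 | 0) | c.((0 + 0) | (0 | 0)) | (0 + 0) | --c--▸ q14
  q10 = (0 + 0) | (0 | 0) | ((0 + 0) | (0 | 0)) | (0 + 0 + c.0 + b.(0 + 0)) | --b--▸ q14, --c--▸ q15
  q11 = (0 + 0) | (0 | 0) | c.((0 + 0) | (0 | 0)) | 0 | --c--▸ q15
  q12 = b.((0 + 0) | (0 | 0)) | ((0 + 0) | (0 | 0)) | (0 + 0) | --b--▸ q14
  q13 = b.((0 + 0) | (0 | 0)) | ((0 + 0) | (0 | 0)) | 0 | --b--▸ q15
  q14 = (0 + 0) | (0 | 0) | ((0 + 0) | (0 | 0)) | (0 + 0) | ·
  q15 = (0 + 0) | (0 | 0) | ((0 + 0) | (0 | 0)) | 0 | ·
Coarsest stable partition (strong bisimilarity classes):
  B0 = {p0, q0}
  B1 = {p1, q1}
  B2 = {p5, q5}
  B3 = {p10, q10}
  B4 = {p14, p15, q14, q15}
  B5 = {p4, q4}
  B6 = {p11, p9, q11, q9}
  B7 = {p2, q2}
  B8 = {p7, q7}
  B9 = {p12, p13, q12, q13}
  B10 = {p6, p8, q6, q8}
  B11 = {p3, q3}
p0 ∈ B0, q0 ∈ B0 → same block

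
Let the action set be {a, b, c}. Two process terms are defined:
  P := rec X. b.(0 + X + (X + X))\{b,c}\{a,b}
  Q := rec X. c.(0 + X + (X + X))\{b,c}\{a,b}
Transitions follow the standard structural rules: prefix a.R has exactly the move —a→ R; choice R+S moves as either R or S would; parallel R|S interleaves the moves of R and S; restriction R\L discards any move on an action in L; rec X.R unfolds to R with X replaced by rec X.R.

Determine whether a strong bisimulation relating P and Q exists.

NO

Reachable graph of P (2 states):
  u0 = rec X. b.(0 + X + (X + X))\{b,c}\{a,b} :: -b-> u1
  u1 = (0 + (rec X. b.(0 + X + (X + X))\{b,c}\{a,b}) + ((rec X. b.(0 + X + (X + X))\{b,c}\{a,b}) + (rec X. b.(0 + X + (X + X))\{b,c}\{a,b})))\{b,c}\{a,b} :: (no moves)
Reachable graph of Q (2 states):
  v0 = rec X. c.(0 + X + (X + X))\{b,c}\{a,b} :: -c-> v1
  v1 = (0 + (rec X. c.(0 + X + (X + X))\{b,c}\{a,b}) + ((rec X. c.(0 + X + (X + X))\{b,c}\{a,b}) + (rec X. c.(0 + X + (X + X))\{b,c}\{a,b})))\{b,c}\{a,b} :: (no moves)
Bisimilarity quotient blocks:
  B0 = {u0}
  B1 = {u1, v1}
  B2 = {v0}
u0 ∈ B0, v0 ∈ B2 → different blocks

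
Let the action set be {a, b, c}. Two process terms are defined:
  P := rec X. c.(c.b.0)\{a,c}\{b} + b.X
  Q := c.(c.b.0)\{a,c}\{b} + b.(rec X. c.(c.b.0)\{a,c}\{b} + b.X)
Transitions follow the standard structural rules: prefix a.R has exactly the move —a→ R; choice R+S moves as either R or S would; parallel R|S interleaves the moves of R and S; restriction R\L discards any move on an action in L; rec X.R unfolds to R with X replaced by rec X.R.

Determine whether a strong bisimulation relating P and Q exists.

YES

P's transition system — 2 states:
  m0 = rec X. c.(c.b.0)\{a,c}\{b} + b.X → —b→ m0, —c→ m1
  m1 = (c.b.0)\{a,c}\{b} → deadlocked
Q's transition system — 3 states:
  n0 = c.(c.b.0)\{a,c}\{b} + b.(rec X. c.(c.b.0)\{a,c}\{b} + b.X) → —b→ n1, —c→ n2
  n1 = rec X. c.(c.b.0)\{a,c}\{b} + b.X → —b→ n1, —c→ n2
  n2 = (c.b.0)\{a,c}\{b} → deadlocked
Coarsest stable partition (strong bisimilarity classes):
  B0 = {m0, n0, n1}
  B1 = {m1, n2}
m0 ∈ B0, n0 ∈ B0 → same block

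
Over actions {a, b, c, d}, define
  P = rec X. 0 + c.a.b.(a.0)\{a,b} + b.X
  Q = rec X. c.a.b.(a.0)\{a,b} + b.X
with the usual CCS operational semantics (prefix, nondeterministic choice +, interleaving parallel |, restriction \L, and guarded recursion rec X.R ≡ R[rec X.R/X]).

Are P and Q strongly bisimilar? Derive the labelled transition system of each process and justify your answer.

LTS(P): 4 reachable states
  s0 = rec X. 0 + c.a.b.(a.0)\{a,b} + b.X → -b-> s0, -c-> s1
  s1 = a.b.(a.0)\{a,b} → -a-> s2
  s2 = b.(a.0)\{a,b} → -b-> s3
  s3 = (a.0)\{a,b} → stopped
LTS(Q): 4 reachable states
  t0 = rec X. c.a.b.(a.0)\{a,b} + b.X → -b-> t0, -c-> t1
  t1 = a.b.(a.0)\{a,b} → -a-> t2
  t2 = b.(a.0)\{a,b} → -b-> t3
  t3 = (a.0)\{a,b} → stopped
Partition-refinement fixed point:
  B0 = {s0, t0}
  B1 = {s1, t1}
  B2 = {s2, t2}
  B3 = {s3, t3}
s0 ∈ B0, t0 ∈ B0 → same block

P ~ Q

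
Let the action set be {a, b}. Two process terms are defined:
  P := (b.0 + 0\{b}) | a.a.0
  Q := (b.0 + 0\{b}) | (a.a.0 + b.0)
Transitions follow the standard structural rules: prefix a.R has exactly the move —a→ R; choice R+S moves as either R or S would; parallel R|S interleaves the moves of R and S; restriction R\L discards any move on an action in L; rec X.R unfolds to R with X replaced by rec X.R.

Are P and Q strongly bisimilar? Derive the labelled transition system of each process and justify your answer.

Reachable graph of P (6 states):
  m0 = (b.0 + 0\{b}) | a.a.0 | —a→ m1, —b→ m2
  m1 = (b.0 + 0\{b}) | a.0 | —a→ m3, —b→ m4
  m2 = 0 | a.a.0 | —a→ m4
  m3 = (b.0 + 0\{b}) | 0 | —b→ m5
  m4 = 0 | a.0 | —a→ m5
  m5 = 0 | 0 | deadlocked
Reachable graph of Q (6 states):
  n0 = (b.0 + 0\{b}) | (a.a.0 + b.0) | —a→ n1, —b→ n2, —b→ n3
  n1 = (b.0 + 0\{b}) | a.0 | —a→ n2, —b→ n4
  n2 = (b.0 + 0\{b}) | 0 | —b→ n5
  n3 = 0 | (a.a.0 + b.0) | —a→ n4, —b→ n5
  n4 = 0 | a.0 | —a→ n5
  n5 = 0 | 0 | deadlocked
Coarsest stable partition (strong bisimilarity classes):
  B0 = {m0}
  B1 = {m2}
  B2 = {m4, n4}
  B3 = {m5, n5}
  B4 = {m1, n1}
  B5 = {m3, n2}
  B6 = {n0}
  B7 = {n3}
m0 ∈ B0, n0 ∈ B6 → different blocks

P ≁ Q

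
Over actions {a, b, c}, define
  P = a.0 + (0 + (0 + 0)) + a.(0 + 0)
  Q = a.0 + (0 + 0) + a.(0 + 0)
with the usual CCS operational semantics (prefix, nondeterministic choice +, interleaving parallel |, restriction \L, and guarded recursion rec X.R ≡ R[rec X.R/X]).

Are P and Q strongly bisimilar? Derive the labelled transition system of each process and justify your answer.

Reachable graph of P (3 states):
  s0 = a.0 + (0 + (0 + 0)) + a.(0 + 0) | -a-> s1, -a-> s2
  s1 = 0 | ∅
  s2 = 0 + 0 | ∅
Reachable graph of Q (3 states):
  t0 = a.0 + (0 + 0) + a.(0 + 0) | -a-> t1, -a-> t2
  t1 = 0 | ∅
  t2 = 0 + 0 | ∅
Coarsest stable partition (strong bisimilarity classes):
  B0 = {s0, t0}
  B1 = {s1, s2, t1, t2}
s0 ∈ B0, t0 ∈ B0 → same block

YES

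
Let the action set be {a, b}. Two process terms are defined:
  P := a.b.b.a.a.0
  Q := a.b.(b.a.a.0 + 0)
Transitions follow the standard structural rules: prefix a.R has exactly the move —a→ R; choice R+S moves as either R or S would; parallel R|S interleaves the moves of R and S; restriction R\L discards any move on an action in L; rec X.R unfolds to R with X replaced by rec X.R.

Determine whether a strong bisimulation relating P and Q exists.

bisimilar

Reachable graph of P (6 states):
  s0 = a.b.b.a.a.0 | ··a··> s1
  s1 = b.b.a.a.0 | ··b··> s2
  s2 = b.a.a.0 | ··b··> s3
  s3 = a.a.0 | ··a··> s4
  s4 = a.0 | ··a··> s5
  s5 = 0 | ∅
Reachable graph of Q (6 states):
  t0 = a.b.(b.a.a.0 + 0) | ··a··> t1
  t1 = b.(b.a.a.0 + 0) | ··b··> t2
  t2 = b.a.a.0 + 0 | ··b··> t3
  t3 = a.a.0 | ··a··> t4
  t4 = a.0 | ··a··> t5
  t5 = 0 | ∅
Bisimilarity quotient blocks:
  B0 = {s0, t0}
  B1 = {s1, t1}
  B2 = {s2, t2}
  B3 = {s3, t3}
  B4 = {s4, t4}
  B5 = {s5, t5}
s0 ∈ B0, t0 ∈ B0 → same block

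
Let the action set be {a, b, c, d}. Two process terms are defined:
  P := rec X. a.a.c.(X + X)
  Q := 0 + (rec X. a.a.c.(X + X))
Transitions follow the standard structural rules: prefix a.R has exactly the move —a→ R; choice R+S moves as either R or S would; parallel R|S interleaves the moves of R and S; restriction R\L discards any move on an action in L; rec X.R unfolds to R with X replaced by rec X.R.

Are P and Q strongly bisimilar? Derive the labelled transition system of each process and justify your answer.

P ~ Q

P's transition system — 4 states:
  u0 = rec X. a.a.c.(X + X) :: =a=> u1
  u1 = a.c.((rec X. a.a.c.(X + X)) + (rec X. a.a.c.(X + X))) :: =a=> u2
  u2 = c.((rec X. a.a.c.(X + X)) + (rec X. a.a.c.(X + X))) :: =c=> u3
  u3 = (rec X. a.a.c.(X + X)) + (rec X. a.a.c.(X + X)) :: =a=> u1
Q's transition system — 4 states:
  v0 = 0 + (rec X. a.a.c.(X + X)) :: =a=> v1
  v1 = a.c.((rec X. a.a.c.(X + X)) + (rec X. a.a.c.(X + X))) :: =a=> v2
  v2 = c.((rec X. a.a.c.(X + X)) + (rec X. a.a.c.(X + X))) :: =c=> v3
  v3 = (rec X. a.a.c.(X + X)) + (rec X. a.a.c.(X + X)) :: =a=> v1
Coarsest stable partition (strong bisimilarity classes):
  B0 = {u0, u3, v0, v3}
  B1 = {u1, v1}
  B2 = {u2, v2}
u0 ∈ B0, v0 ∈ B0 → same block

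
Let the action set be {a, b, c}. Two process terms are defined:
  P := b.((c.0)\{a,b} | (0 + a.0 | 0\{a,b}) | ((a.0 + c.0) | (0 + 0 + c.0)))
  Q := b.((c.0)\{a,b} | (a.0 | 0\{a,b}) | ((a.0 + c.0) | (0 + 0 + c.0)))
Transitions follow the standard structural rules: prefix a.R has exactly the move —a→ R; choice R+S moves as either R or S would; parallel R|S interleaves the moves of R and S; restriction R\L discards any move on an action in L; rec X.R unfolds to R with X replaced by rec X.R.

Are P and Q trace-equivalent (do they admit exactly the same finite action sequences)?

P's transition system — 17 states:
  p0 = b.((c.0)\{a,b} | (0 + a.0 | 0\{a,b}) | ((a.0 + c.0) | (0 + 0 + c.0))) → -b-> p1
  p1 = (c.0)\{a,b} | (0 + a.0 | 0\{a,b}) | ((a.0 + c.0) | (0 + 0 + c.0)) → -a-> p2, -a-> p3, -c-> p2, -c-> p4, -c-> p5
  p2 = (c.0)\{a,b} | (0 + a.0 | 0\{a,b}) | (0 | (0 + 0 + c.0)) → -a-> p6, -c-> p7, -c-> p8
  p3 = (c.0)\{a,b} | (0 | 0\{a,b}) | ((a.0 + c.0) | (0 + 0 + c.0)) → -a-> p6, -c-> p10, -c-> p6, -c-> p9
  p4 = (c.0)\{a,b} | (0 + a.0 | 0\{a,b}) | ((a.0 + c.0) | 0) → -a-> p7, -a-> p9, -c-> p11, -c-> p7
  p5 = 0\{a,b} | (0 + a.0 | 0\{a,b}) | ((a.0 + c.0) | (0 + 0 + c.0)) → -a-> p10, -a-> p8, -c-> p11, -c-> p8
  p6 = (c.0)\{a,b} | (0 | 0\{a,b}) | (0 | (0 + 0 + c.0)) → -c-> p12, -c-> p13
  p7 = (c.0)\{a,b} | (0 + a.0 | 0\{a,b}) | (0 | 0) → -a-> p12, -c-> p14
  p8 = 0\{a,b} | (0 + a.0 | 0\{a,b}) | (0 | (0 + 0 + c.0)) → -a-> p13, -c-> p14
  p9 = (c.0)\{a,b} | (0 | 0\{a,b}) | ((a.0 + c.0) | 0) → -a-> p12, -c-> p12, -c-> p15
  p10 = 0\{a,b} | (0 | 0\{a,b}) | ((a.0 + c.0) | (0 + 0 + c.0)) → -a-> p13, -c-> p13, -c-> p15
  p11 = 0\{a,b} | (0 + a.0 | 0\{a,b}) | ((a.0 + c.0) | 0) → -a-> p14, -a-> p15, -c-> p14
  p12 = (c.0)\{a,b} | (0 | 0\{a,b}) | (0 | 0) → -c-> p16
  p13 = 0\{a,b} | (0 | 0\{a,b}) | (0 | (0 + 0 + c.0)) → -c-> p16
  p14 = 0\{a,b} | (0 + a.0 | 0\{a,b}) | (0 | 0) → -a-> p16
  p15 = 0\{a,b} | (0 | 0\{a,b}) | ((a.0 + c.0) | 0) → -a-> p16, -c-> p16
  p16 = 0\{a,b} | (0 | 0\{a,b}) | (0 | 0) → deadlocked
Q's transition system — 17 states:
  q0 = b.((c.0)\{a,b} | (a.0 | 0\{a,b}) | ((a.0 + c.0) | (0 + 0 + c.0))) → -b-> q1
  q1 = (c.0)\{a,b} | (a.0 | 0\{a,b}) | ((a.0 + c.0) | (0 + 0 + c.0)) → -a-> q2, -a-> q3, -c-> q3, -c-> q4, -c-> q5
  q2 = (c.0)\{a,b} | (0 | 0\{a,b}) | ((a.0 + c.0) | (0 + 0 + c.0)) → -a-> q6, -c-> q6, -c-> q7, -c-> q8
  q3 = (c.0)\{a,b} | (a.0 | 0\{a,b}) | (0 | (0 + 0 + c.0)) → -a-> q6, -c-> q10, -c-> q9
  q4 = (c.0)\{a,b} | (a.0 | 0\{a,b}) | ((a.0 + c.0) | 0) → -a-> q7, -a-> q9, -c-> q11, -c-> q9
  q5 = 0\{a,b} | (a.0 | 0\{a,b}) | ((a.0 + c.0) | (0 + 0 + c.0)) → -a-> q10, -a-> q8, -c-> q10, -c-> q11
  q6 = (c.0)\{a,b} | (0 | 0\{a,b}) | (0 | (0 + 0 + c.0)) → -c-> q12, -c-> q13
  q7 = (c.0)\{a,b} | (0 | 0\{a,b}) | ((a.0 + c.0) | 0) → -a-> q12, -c-> q12, -c-> q14
  q8 = 0\{a,b} | (0 | 0\{a,b}) | ((a.0 + c.0) | (0 + 0 + c.0)) → -a-> q13, -c-> q13, -c-> q14
  q9 = (c.0)\{a,b} | (a.0 | 0\{a,b}) | (0 | 0) → -a-> q12, -c-> q15
  q10 = 0\{a,b} | (a.0 | 0\{a,b}) | (0 | (0 + 0 + c.0)) → -a-> q13, -c-> q15
  q11 = 0\{a,b} | (a.0 | 0\{a,b}) | ((a.0 + c.0) | 0) → -a-> q14, -a-> q15, -c-> q15
  q12 = (c.0)\{a,b} | (0 | 0\{a,b}) | (0 | 0) → -c-> q16
  q13 = 0\{a,b} | (0 | 0\{a,b}) | (0 | (0 + 0 + c.0)) → -c-> q16
  q14 = 0\{a,b} | (0 | 0\{a,b}) | ((a.0 + c.0) | 0) → -a-> q16, -c-> q16
  q15 = 0\{a,b} | (a.0 | 0\{a,b}) | (0 | 0) → -a-> q16
  q16 = 0\{a,b} | (0 | 0\{a,b}) | (0 | 0) → deadlocked
Bisimilarity quotient blocks:
  B0 = {p0, q0}
  B1 = {p1, q1}
  B2 = {p4, p5, q4, q5}
  B3 = {p11, q11}
  B4 = {p15, q14}
  B5 = {p16, q16}
  B6 = {p14, q15}
  B7 = {p7, p8, q10, q9}
  B8 = {p12, p13, q12, q13}
  B9 = {p10, p9, q7, q8}
  B10 = {p2, q3}
  B11 = {p6, q6}
  B12 = {p3, q2}
p0 ∈ B0, q0 ∈ B0 → same block
Bisimilar ⇒ trace-equivalent.

trace-equivalent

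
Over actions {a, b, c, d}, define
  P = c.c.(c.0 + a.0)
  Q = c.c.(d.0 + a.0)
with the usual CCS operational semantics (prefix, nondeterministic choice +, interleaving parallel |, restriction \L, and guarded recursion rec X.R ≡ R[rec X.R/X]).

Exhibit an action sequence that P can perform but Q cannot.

ccc

Reachable graph of P (4 states):
  u0 = c.c.(c.0 + a.0) | --c--▸ u1
  u1 = c.(c.0 + a.0) | --c--▸ u2
  u2 = c.0 + a.0 | --a--▸ u3, --c--▸ u3
  u3 = 0 | stopped
Reachable graph of Q (4 states):
  v0 = c.c.(d.0 + a.0) | --c--▸ v1
  v1 = c.(d.0 + a.0) | --c--▸ v2
  v2 = d.0 + a.0 | --a--▸ v3, --d--▸ v3
  v3 = 0 | stopped
Executing ccc from P (initial set {u0}):
  [1] c ⇒ {u1}
  [2] c ⇒ {u2}
  [3] c ⇒ {u3}
  P completes σ.
Executing ccc from Q (initial set {v0}):
  [1] c ⇒ {v1}
  [2] c ⇒ {v2}
  [3] c ⇒ ∅ (Q stuck)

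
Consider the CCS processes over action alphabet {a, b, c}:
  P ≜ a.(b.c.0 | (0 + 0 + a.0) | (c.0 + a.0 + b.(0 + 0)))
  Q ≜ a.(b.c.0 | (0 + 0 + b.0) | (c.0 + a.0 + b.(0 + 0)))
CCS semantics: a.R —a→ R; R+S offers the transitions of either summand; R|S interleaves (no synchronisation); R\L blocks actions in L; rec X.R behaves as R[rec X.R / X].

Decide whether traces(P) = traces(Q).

trace-distinct — witness ⟨aaa⟩

LTS(P): 19 reachable states
  p0 = a.(b.c.0 | (0 + 0 + a.0) | (c.0 + a.0 + b.(0 + 0))) :: ··a··> p1
  p1 = b.c.0 | (0 + 0 + a.0) | (c.0 + a.0 + b.(0 + 0)) :: ··a··> p2, ··a··> p3, ··b··> p4, ··b··> p5, ··c··> p2
  p2 = b.c.0 | (0 + 0 + a.0) | 0 :: ··a··> p6, ··b··> p7
  p3 = b.c.0 | 0 | (c.0 + a.0 + b.(0 + 0)) :: ··a··> p6, ··b··> p8, ··b··> p9, ··c··> p6
  p4 = b.c.0 | (0 + 0 + a.0) | (0 + 0) :: ··a··> p8, ··b··> p10
  p5 = c.0 | (0 + 0 + a.0) | (c.0 + a.0 + b.(0 + 0)) :: ··a··> p7, ··a··> p9, ··b··> p10, ··c··> p11, ··c··> p7
  p6 = b.c.0 | 0 | 0 :: ··b··> p12
  p7 = c.0 | (0 + 0 + a.0) | 0 :: ··a··> p12, ··c··> p13
  p8 = b.c.0 | 0 | (0 + 0) :: ··b··> p14
  p9 = c.0 | 0 | (c.0 + a.0 + b.(0 + 0)) :: ··a··> p12, ··b··> p14, ··c··> p12, ··c··> p15
  p10 = c.0 | (0 + 0 + a.0) | (0 + 0) :: ··a··> p14, ··c··> p16
  p11 = 0 | (0 + 0 + a.0) | (c.0 + a.0 + b.(0 + 0)) :: ··a··> p13, ··a··> p15, ··b··> p16, ··c··> p13
  p12 = c.0 | 0 | 0 :: ··c··> p17
  p13 = 0 | (0 + 0 + a.0) | 0 :: ··a··> p17
  p14 = c.0 | 0 | (0 + 0) :: ··c··> p18
  p15 = 0 | 0 | (c.0 + a.0 + b.(0 + 0)) :: ··a··> p17, ··b··> p18, ··c··> p17
  p16 = 0 | (0 + 0 + a.0) | (0 + 0) :: ··a··> p18
  p17 = 0 | 0 | 0 :: (no moves)
  p18 = 0 | 0 | (0 + 0) :: (no moves)
LTS(Q): 19 reachable states
  q0 = a.(b.c.0 | (0 + 0 + b.0) | (c.0 + a.0 + b.(0 + 0))) :: ··a··> q1
  q1 = b.c.0 | (0 + 0 + b.0) | (c.0 + a.0 + b.(0 + 0)) :: ··a··> q2, ··b··> q3, ··b··> q4, ··b··> q5, ··c··> q2
  q2 = b.c.0 | (0 + 0 + b.0) | 0 :: ··b··> q6, ··b··> q7
  q3 = b.c.0 | (0 + 0 + b.0) | (0 + 0) :: ··b··> q8, ··b··> q9
  q4 = b.c.0 | 0 | (c.0 + a.0 + b.(0 + 0)) :: ··a··> q6, ··b··> q10, ··b··> q8, ··c··> q6
  q5 = c.0 | (0 + 0 + b.0) | (c.0 + a.0 + b.(0 + 0)) :: ··a··> q7, ··b··> q10, ··b··> q9, ··c··> q11, ··c··> q7
  q6 = b.c.0 | 0 | 0 :: ··b··> q12
  q7 = c.0 | (0 + 0 + b.0) | 0 :: ··b··> q12, ··c··> q13
  q8 = b.c.0 | 0 | (0 + 0) :: ··b··> q14
  q9 = c.0 | (0 + 0 + b.0) | (0 + 0) :: ··b··> q14, ··c··> q15
  q10 = c.0 | 0 | (c.0 + a.0 + b.(0 + 0)) :: ··a··> q12, ··b··> q14, ··c··> q12, ··c··> q16
  q11 = 0 | (0 + 0 + b.0) | (c.0 + a.0 + b.(0 + 0)) :: ··a··> q13, ··b··> q15, ··b··> q16, ··c··> q13
  q12 = c.0 | 0 | 0 :: ··c··> q17
  q13 = 0 | (0 + 0 + b.0) | 0 :: ··b··> q17
  q14 = c.0 | 0 | (0 + 0) :: ··c··> q18
  q15 = 0 | (0 + 0 + b.0) | (0 + 0) :: ··b··> q18
  q16 = 0 | 0 | (c.0 + a.0 + b.(0 + 0)) :: ··a··> q17, ··b··> q18, ··c··> q17
  q17 = 0 | 0 | 0 :: (no moves)
  q18 = 0 | 0 | (0 + 0) :: (no moves)
Run σ = ⟨aaa⟩ on P: start {p0}
  [1] a ⇒ {p1}
  [2] a ⇒ {p2, p3}
  [3] a ⇒ {p6}
  — P admits the full trace.
Run σ = ⟨aaa⟩ on Q: start {q0}
  [1] a ⇒ {q1}
  [2] a ⇒ {q2}
  [3] a ⇒ ∅  — Q cannot continue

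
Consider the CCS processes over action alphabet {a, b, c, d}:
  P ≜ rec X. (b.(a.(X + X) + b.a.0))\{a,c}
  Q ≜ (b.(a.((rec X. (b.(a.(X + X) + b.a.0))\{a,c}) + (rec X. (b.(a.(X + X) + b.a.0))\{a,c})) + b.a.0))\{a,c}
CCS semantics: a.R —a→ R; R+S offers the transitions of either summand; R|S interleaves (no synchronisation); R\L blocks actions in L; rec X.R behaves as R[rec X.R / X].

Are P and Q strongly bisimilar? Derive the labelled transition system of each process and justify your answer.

bisimilar

P's transition system — 3 states:
  u0 = rec X. (b.(a.(X + X) + b.a.0))\{a,c} → -b-> u1
  u1 = (a.((rec X. (b.(a.(X + X) + b.a.0))\{a,c}) + (rec X. (b.(a.(X + X) + b.a.0))\{a,c})) + b.a.0)\{a,c} → -b-> u2
  u2 = (a.0)\{a,c} → (no moves)
Q's transition system — 3 states:
  v0 = (b.(a.((rec X. (b.(a.(X + X) + b.a.0))\{a,c}) + (rec X. (b.(a.(X + X) + b.a.0))\{a,c})) + b.a.0))\{a,c} → -b-> v1
  v1 = (a.((rec X. (b.(a.(X + X) + b.a.0))\{a,c}) + (rec X. (b.(a.(X + X) + b.a.0))\{a,c})) + b.a.0)\{a,c} → -b-> v2
  v2 = (a.0)\{a,c} → (no moves)
Bisimilarity quotient blocks:
  B0 = {u0, v0}
  B1 = {u1, v1}
  B2 = {u2, v2}
u0 ∈ B0, v0 ∈ B0 → same block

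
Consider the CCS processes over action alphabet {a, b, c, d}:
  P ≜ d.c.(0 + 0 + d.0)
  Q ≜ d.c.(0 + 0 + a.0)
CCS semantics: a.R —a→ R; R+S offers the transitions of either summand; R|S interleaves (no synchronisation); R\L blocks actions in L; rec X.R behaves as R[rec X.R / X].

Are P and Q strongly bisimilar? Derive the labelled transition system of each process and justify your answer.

NO

P's transition system — 4 states:
  p0 = d.c.(0 + 0 + d.0) has moves =d=> p1
  p1 = c.(0 + 0 + d.0) has moves =c=> p2
  p2 = 0 + 0 + d.0 has moves =d=> p3
  p3 = 0 has moves (no moves)
Q's transition system — 4 states:
  q0 = d.c.(0 + 0 + a.0) has moves =d=> q1
  q1 = c.(0 + 0 + a.0) has moves =c=> q2
  q2 = 0 + 0 + a.0 has moves =a=> q3
  q3 = 0 has moves (no moves)
Coarsest stable partition (strong bisimilarity classes):
  B0 = {p0}
  B1 = {p1}
  B2 = {p2}
  B3 = {p3, q3}
  B4 = {q0}
  B5 = {q1}
  B6 = {q2}
p0 ∈ B0, q0 ∈ B4 → different blocks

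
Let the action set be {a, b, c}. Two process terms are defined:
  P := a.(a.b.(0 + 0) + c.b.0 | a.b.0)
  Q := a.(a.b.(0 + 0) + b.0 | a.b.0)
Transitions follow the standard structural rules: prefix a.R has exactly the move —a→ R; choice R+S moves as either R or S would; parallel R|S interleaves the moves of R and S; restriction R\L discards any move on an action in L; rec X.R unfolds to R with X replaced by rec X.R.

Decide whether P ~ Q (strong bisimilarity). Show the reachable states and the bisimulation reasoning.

LTS(P): 12 reachable states
  m0 = a.(a.b.(0 + 0) + c.b.0 | a.b.0) :: ··a··> m1
  m1 = a.b.(0 + 0) + c.b.0 | a.b.0 :: ··a··> m2, ··a··> m3, ··c··> m4
  m2 = b.(0 + 0) :: ··b··> m5
  m3 = c.b.0 | b.0 :: ··b··> m6, ··c··> m7
  m4 = b.0 | a.b.0 :: ··a··> m7, ··b··> m8
  m5 = 0 + 0 :: ·
  m6 = c.b.0 | 0 :: ··c··> m9
  m7 = b.0 | b.0 :: ··b··> m10, ··b··> m9
  m8 = 0 | a.b.0 :: ··a··> m10
  m9 = b.0 | 0 :: ··b··> m11
  m10 = 0 | b.0 :: ··b··> m11
  m11 = 0 | 0 :: ·
LTS(Q): 9 reachable states
  n0 = a.(a.b.(0 + 0) + b.0 | a.b.0) :: ··a··> n1
  n1 = a.b.(0 + 0) + b.0 | a.b.0 :: ··a··> n2, ··a··> n3, ··b··> n4
  n2 = b.(0 + 0) :: ··b··> n5
  n3 = b.0 | b.0 :: ··b··> n6, ··b··> n7
  n4 = 0 | a.b.0 :: ··a··> n6
  n5 = 0 + 0 :: ·
  n6 = 0 | b.0 :: ··b··> n8
  n7 = b.0 | 0 :: ··b··> n8
  n8 = 0 | 0 :: ·
Bisimilarity quotient blocks:
  B0 = {m0}
  B1 = {m1}
  B2 = {m4}
  B3 = {m7, n3}
  B4 = {m10, m2, m9, n2, n6, n7}
  B5 = {m11, m5, n5, n8}
  B6 = {m8, n4}
  B7 = {m3}
  B8 = {m6}
  B9 = {n0}
  B10 = {n1}
m0 ∈ B0, n0 ∈ B9 → different blocks

not bisimilar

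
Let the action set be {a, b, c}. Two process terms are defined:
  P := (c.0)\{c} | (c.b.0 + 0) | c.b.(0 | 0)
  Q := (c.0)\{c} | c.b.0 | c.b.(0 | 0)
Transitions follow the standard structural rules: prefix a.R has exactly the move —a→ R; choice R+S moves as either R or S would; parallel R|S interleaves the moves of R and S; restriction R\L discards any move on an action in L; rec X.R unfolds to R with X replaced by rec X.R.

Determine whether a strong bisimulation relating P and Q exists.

YES

LTS(P): 9 reachable states
  u0 = (c.0)\{c} | (c.b.0 + 0) | c.b.(0 | 0) → —c→ u1, —c→ u2
  u1 = (c.0)\{c} | (c.b.0 + 0) | b.(0 | 0) → —b→ u3, —c→ u4
  u2 = (c.0)\{c} | b.0 | c.b.(0 | 0) → —b→ u5, —c→ u4
  u3 = (c.0)\{c} | (c.b.0 + 0) | (0 | 0) → —c→ u6
  u4 = (c.0)\{c} | b.0 | b.(0 | 0) → —b→ u6, —b→ u7
  u5 = (c.0)\{c} | 0 | c.b.(0 | 0) → —c→ u7
  u6 = (c.0)\{c} | b.0 | (0 | 0) → —b→ u8
  u7 = (c.0)\{c} | 0 | b.(0 | 0) → —b→ u8
  u8 = (c.0)\{c} | 0 | (0 | 0) → ∅
LTS(Q): 9 reachable states
  v0 = (c.0)\{c} | c.b.0 | c.b.(0 | 0) → —c→ v1, —c→ v2
  v1 = (c.0)\{c} | b.0 | c.b.(0 | 0) → —b→ v3, —c→ v4
  v2 = (c.0)\{c} | c.b.0 | b.(0 | 0) → —b→ v5, —c→ v4
  v3 = (c.0)\{c} | 0 | c.b.(0 | 0) → —c→ v6
  v4 = (c.0)\{c} | b.0 | b.(0 | 0) → —b→ v6, —b→ v7
  v5 = (c.0)\{c} | c.b.0 | (0 | 0) → —c→ v7
  v6 = (c.0)\{c} | 0 | b.(0 | 0) → —b→ v8
  v7 = (c.0)\{c} | b.0 | (0 | 0) → —b→ v8
  v8 = (c.0)\{c} | 0 | (0 | 0) → ∅
Bisimilarity quotient blocks:
  B0 = {u0, v0}
  B1 = {u1, u2, v1, v2}
  B2 = {u4, v4}
  B3 = {u6, u7, v6, v7}
  B4 = {u8, v8}
  B5 = {u3, u5, v3, v5}
u0 ∈ B0, v0 ∈ B0 → same block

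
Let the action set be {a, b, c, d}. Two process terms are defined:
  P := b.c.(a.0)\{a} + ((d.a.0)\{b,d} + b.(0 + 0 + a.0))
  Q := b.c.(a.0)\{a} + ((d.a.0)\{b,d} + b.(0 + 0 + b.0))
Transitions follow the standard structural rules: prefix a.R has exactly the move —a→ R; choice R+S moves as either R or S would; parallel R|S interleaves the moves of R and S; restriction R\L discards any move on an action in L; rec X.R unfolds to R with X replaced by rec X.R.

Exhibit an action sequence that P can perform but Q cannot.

Reachable graph of P (5 states):
  p0 = b.c.(a.0)\{a} + ((d.a.0)\{b,d} + b.(0 + 0 + a.0)) has moves =b=> p1, =b=> p2
  p1 = 0 + 0 + a.0 has moves =a=> p3
  p2 = c.(a.0)\{a} has moves =c=> p4
  p3 = 0 has moves ∅
  p4 = (a.0)\{a} has moves ∅
Reachable graph of Q (5 states):
  q0 = b.c.(a.0)\{a} + ((d.a.0)\{b,d} + b.(0 + 0 + b.0)) has moves =b=> q1, =b=> q2
  q1 = 0 + 0 + b.0 has moves =b=> q3
  q2 = c.(a.0)\{a} has moves =c=> q4
  q3 = 0 has moves ∅
  q4 = (a.0)\{a} has moves ∅
Executing ba from P (initial set {p0}):
  after b @ step 1: {p1, p2}
  after a @ step 2: {p3}
  P completes σ.
Executing ba from Q (initial set {q0}):
  after b @ step 1: {q1, q2}
  after a @ step 2: no successor for Q

ba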